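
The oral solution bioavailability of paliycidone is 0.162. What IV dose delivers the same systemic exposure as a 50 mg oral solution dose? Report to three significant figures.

Systemic exposure from an extravascular dose = F × D_ev, so the equivalent IV dose is F × D_ev.
D_iv = F × D_ev = 0.162 × 50 = 8.1 mg

D_iv = 8.10 mg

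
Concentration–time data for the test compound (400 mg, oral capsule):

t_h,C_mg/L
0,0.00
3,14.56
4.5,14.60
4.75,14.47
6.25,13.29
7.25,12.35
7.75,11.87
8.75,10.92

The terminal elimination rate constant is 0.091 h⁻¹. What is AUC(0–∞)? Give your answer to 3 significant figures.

AUC = 218 mg/L·h

Trapezoidal AUC_0→8.75:
  [0→3]: (0.00+14.56)/2 × 3 = 21.84
  [3→4.5]: (14.56+14.60)/2 × 1.5 = 21.87
  [4.5→4.75]: (14.60+14.47)/2 × 0.25 = 3.63375
  [4.75→6.25]: (14.47+13.29)/2 × 1.5 = 20.82
  [6.25→7.25]: (13.29+12.35)/2 × 1 = 12.82
  [7.25→7.75]: (12.35+11.87)/2 × 0.5 = 6.055
  [7.75→8.75]: (11.87+10.92)/2 × 1 = 11.395
  Sum = 98.43375 mg/L·h
Extrapolated tail: C_last / k_e = 10.92 / 0.091 = 120.000
AUC_0→∞ = 98.43375 + 120.000 = 218.43375 mg/L·h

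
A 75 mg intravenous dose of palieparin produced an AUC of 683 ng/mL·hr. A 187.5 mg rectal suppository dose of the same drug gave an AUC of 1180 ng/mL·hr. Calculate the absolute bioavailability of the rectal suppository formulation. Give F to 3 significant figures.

F = 0.691

F = (AUC_ev / D_ev) / (AUC_iv / D_iv)
  = (1180/187.5) / (683/75)
  = 6.29333 / 9.10667 = 0.6911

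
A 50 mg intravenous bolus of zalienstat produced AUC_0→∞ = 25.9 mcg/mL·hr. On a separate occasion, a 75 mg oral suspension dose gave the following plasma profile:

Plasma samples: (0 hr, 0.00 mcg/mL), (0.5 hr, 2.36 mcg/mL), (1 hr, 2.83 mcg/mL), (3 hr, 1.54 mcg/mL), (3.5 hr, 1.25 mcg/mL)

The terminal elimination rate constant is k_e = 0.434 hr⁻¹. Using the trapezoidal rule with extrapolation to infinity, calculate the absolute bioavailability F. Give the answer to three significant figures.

F = 0.253

Trapezoidal AUC_0→3.5 (oral suspension):
  [0→0.5]: (0.00+2.36)/2 × 0.5 = 0.59
  [0.5→1]: (2.36+2.83)/2 × 0.5 = 1.2975
  [1→3]: (2.83+1.54)/2 × 2 = 4.37
  [3→3.5]: (1.54+1.25)/2 × 0.5 = 0.6975
  Sum = 6.955 mcg/mL·hr
Tail: C_last/k_e = 1.25/0.434 = 2.880
AUC_0→∞ (oral suspension) = 6.955 + 2.880 = 9.835 mcg/mL·hr
F = (AUC_ev/D_ev)/(AUC_iv/D_iv) = (9.835/75)/(25.9/50) = 0.131133/0.518 = 0.2532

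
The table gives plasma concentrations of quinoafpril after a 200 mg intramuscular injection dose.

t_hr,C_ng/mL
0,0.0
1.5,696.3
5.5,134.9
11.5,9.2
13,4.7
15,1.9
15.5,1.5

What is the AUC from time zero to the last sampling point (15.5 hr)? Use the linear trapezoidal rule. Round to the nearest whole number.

AUC = 2635 ng/mL·hr

Trapezoidal AUC_0→15.5:
  [0→1.5]: (0.0+696.3)/2 × 1.5 = 522.225
  [1.5→5.5]: (696.3+134.9)/2 × 4 = 1662.4
  [5.5→11.5]: (134.9+9.2)/2 × 6 = 432.3
  [11.5→13]: (9.2+4.7)/2 × 1.5 = 10.425
  [13→15]: (4.7+1.9)/2 × 2 = 6.6
  [15→15.5]: (1.9+1.5)/2 × 0.5 = 0.85
  Sum = 2634.8 ng/mL·hr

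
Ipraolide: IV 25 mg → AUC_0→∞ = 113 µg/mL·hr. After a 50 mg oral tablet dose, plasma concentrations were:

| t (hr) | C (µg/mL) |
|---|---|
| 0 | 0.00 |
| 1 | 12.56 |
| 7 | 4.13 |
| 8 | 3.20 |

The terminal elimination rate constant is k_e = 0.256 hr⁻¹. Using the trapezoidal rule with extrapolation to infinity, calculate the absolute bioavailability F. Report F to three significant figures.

F = 0.321

Trapezoidal AUC_0→8 (oral tablet):
  [0→1]: (0.00+12.56)/2 × 1 = 6.28
  [1→7]: (12.56+4.13)/2 × 6 = 50.07
  [7→8]: (4.13+3.20)/2 × 1 = 3.665
  Sum = 60.015 µg/mL·hr
Tail: C_last/k_e = 3.20/0.256 = 12.500
AUC_0→∞ (oral tablet) = 60.015 + 12.500 = 72.515 µg/mL·hr
F = (AUC_ev/D_ev)/(AUC_iv/D_iv) = (72.515/50)/(113/25) = 1.4503/4.52 = 0.3209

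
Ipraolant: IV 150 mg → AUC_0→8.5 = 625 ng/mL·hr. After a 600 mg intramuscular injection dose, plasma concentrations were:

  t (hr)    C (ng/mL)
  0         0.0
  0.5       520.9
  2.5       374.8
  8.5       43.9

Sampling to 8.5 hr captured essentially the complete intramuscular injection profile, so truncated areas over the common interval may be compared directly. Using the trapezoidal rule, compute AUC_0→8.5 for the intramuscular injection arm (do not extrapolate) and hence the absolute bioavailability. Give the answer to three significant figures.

Trapezoidal AUC_0→8.5 (intramuscular injection):
  [0→0.5]: (0.0+520.9)/2 × 0.5 = 130.225
  [0.5→2.5]: (520.9+374.8)/2 × 2 = 895.7
  [2.5→8.5]: (374.8+43.9)/2 × 6 = 1256.1
  Sum = 2282.025 ng/mL·hr
F = (AUC_ev/D_ev)/(AUC_iv/D_iv) = (2282.025/600)/(625/150) = 3.803375/4.16667 = 0.9128

F = 0.913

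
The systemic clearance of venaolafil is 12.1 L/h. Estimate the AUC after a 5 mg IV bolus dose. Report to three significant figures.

AUC_0→∞ = Dose_iv / CL
        = 5 / 12.1 = 0.413223 mg/L·h

AUC = 0.413 mg/L·h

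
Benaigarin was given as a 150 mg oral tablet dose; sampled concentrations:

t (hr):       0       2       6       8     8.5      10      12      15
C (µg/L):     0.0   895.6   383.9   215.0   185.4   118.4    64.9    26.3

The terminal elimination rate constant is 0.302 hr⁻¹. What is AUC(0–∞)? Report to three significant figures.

AUC = 4790 µg/L·hr

Trapezoidal AUC_0→15:
  [0→2]: (0.0+895.6)/2 × 2 = 895.6
  [2→6]: (895.6+383.9)/2 × 4 = 2559.0
  [6→8]: (383.9+215.0)/2 × 2 = 598.9
  [8→8.5]: (215.0+185.4)/2 × 0.5 = 100.1
  [8.5→10]: (185.4+118.4)/2 × 1.5 = 227.85
  [10→12]: (118.4+64.9)/2 × 2 = 183.3
  [12→15]: (64.9+26.3)/2 × 3 = 136.8
  Sum = 4701.55 µg/L·hr
Extrapolated tail: C_last / k_e = 26.3 / 0.302 = 87.086
AUC_0→∞ = 4701.55 + 87.086 = 4788.636 µg/L·hr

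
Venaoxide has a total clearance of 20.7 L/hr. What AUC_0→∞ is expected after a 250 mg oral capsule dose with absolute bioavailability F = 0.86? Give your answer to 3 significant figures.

AUC = 10.4 mg/L·hr

AUC_0→∞ = F × Dose / CL
        = 0.86 × 250 / 20.7 = 10.3865 mg/L·hr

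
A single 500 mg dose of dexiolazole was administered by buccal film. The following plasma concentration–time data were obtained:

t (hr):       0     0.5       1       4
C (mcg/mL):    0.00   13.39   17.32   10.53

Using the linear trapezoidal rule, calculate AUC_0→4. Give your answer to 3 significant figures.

AUC = 52.8 mcg/mL·hr

Trapezoidal AUC_0→4:
  [0→0.5]: (0.00+13.39)/2 × 0.5 = 3.3475
  [0.5→1]: (13.39+17.32)/2 × 0.5 = 7.6775
  [1→4]: (17.32+10.53)/2 × 3 = 41.775
  Sum = 52.8 mcg/mL·hr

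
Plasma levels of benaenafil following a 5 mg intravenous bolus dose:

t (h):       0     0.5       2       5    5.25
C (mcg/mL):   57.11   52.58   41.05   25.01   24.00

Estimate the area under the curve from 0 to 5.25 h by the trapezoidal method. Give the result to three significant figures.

Trapezoidal AUC_0→5.25:
  [0→0.5]: (57.11+52.58)/2 × 0.5 = 27.4225
  [0.5→2]: (52.58+41.05)/2 × 1.5 = 70.2225
  [2→5]: (41.05+25.01)/2 × 3 = 99.09
  [5→5.25]: (25.01+24.00)/2 × 0.25 = 6.12625
  Sum = 202.86125 mcg/mL·h

AUC = 203 mcg/mL·h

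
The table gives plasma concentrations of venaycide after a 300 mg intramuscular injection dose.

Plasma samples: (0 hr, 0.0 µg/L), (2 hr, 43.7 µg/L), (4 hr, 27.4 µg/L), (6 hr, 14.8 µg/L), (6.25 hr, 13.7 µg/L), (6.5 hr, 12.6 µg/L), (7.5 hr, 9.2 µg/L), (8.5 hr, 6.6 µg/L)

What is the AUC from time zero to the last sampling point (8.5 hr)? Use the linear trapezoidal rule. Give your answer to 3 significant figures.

AUC = 183 µg/L·hr

Trapezoidal AUC_0→8.5:
  [0→2]: (0.0+43.7)/2 × 2 = 43.7
  [2→4]: (43.7+27.4)/2 × 2 = 71.1
  [4→6]: (27.4+14.8)/2 × 2 = 42.2
  [6→6.25]: (14.8+13.7)/2 × 0.25 = 3.5625
  [6.25→6.5]: (13.7+12.6)/2 × 0.25 = 3.2875
  [6.5→7.5]: (12.6+9.2)/2 × 1 = 10.9
  [7.5→8.5]: (9.2+6.6)/2 × 1 = 7.9
  Sum = 182.65 µg/L·hr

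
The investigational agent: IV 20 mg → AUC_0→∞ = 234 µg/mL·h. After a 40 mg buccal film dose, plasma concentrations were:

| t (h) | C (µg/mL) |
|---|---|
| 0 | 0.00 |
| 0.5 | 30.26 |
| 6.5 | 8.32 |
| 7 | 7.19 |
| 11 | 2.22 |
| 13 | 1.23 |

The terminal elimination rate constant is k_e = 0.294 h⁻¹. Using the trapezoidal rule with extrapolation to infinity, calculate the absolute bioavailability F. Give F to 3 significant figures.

F = 0.328

Trapezoidal AUC_0→13 (buccal film):
  [0→0.5]: (0.00+30.26)/2 × 0.5 = 7.565
  [0.5→6.5]: (30.26+8.32)/2 × 6 = 115.74
  [6.5→7]: (8.32+7.19)/2 × 0.5 = 3.8775
  [7→11]: (7.19+2.22)/2 × 4 = 18.82
  [11→13]: (2.22+1.23)/2 × 2 = 3.45
  Sum = 149.4525 µg/mL·h
Tail: C_last/k_e = 1.23/0.294 = 4.184
AUC_0→∞ (buccal film) = 149.4525 + 4.184 = 153.6365 µg/mL·h
F = (AUC_ev/D_ev)/(AUC_iv/D_iv) = (153.6365/40)/(234/20) = 3.8409125/11.7 = 0.3283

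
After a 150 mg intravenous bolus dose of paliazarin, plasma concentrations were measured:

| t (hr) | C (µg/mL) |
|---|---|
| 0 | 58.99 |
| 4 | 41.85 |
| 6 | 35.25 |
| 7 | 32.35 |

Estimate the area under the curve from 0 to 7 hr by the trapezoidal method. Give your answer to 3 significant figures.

AUC = 313 µg/mL·hr

Trapezoidal AUC_0→7:
  [0→4]: (58.99+41.85)/2 × 4 = 201.68
  [4→6]: (41.85+35.25)/2 × 2 = 77.1
  [6→7]: (35.25+32.35)/2 × 1 = 33.8
  Sum = 312.58 µg/mL·hr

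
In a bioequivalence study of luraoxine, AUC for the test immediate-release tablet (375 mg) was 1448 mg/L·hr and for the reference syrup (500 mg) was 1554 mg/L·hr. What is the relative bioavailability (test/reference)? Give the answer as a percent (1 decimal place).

F_rel = (AUC_test/D_test) / (AUC_ref/D_ref)
      = (1448/375) / (1554/500)
      = 3.86133 / 3.108 = 1.2424 = 124.24%

F_rel = 124.2%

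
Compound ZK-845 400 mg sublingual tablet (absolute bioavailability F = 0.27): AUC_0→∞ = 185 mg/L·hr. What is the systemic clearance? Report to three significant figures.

CL = F × Dose / AUC_0→∞
   = 0.27 × 400 / 185 = 0.583784 L/hr

CL = 0.584 L/hr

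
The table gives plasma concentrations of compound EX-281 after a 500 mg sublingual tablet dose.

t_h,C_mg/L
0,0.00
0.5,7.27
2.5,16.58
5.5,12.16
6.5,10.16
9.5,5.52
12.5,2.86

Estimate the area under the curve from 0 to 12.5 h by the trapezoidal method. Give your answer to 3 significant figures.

AUC = 116 mg/L·h

Trapezoidal AUC_0→12.5:
  [0→0.5]: (0.00+7.27)/2 × 0.5 = 1.8175
  [0.5→2.5]: (7.27+16.58)/2 × 2 = 23.85
  [2.5→5.5]: (16.58+12.16)/2 × 3 = 43.11
  [5.5→6.5]: (12.16+10.16)/2 × 1 = 11.16
  [6.5→9.5]: (10.16+5.52)/2 × 3 = 23.52
  [9.5→12.5]: (5.52+2.86)/2 × 3 = 12.57
  Sum = 116.0275 mg/L·h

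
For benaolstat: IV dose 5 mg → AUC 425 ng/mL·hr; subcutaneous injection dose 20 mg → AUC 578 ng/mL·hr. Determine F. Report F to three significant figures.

F = 0.340

F = (AUC_ev / D_ev) / (AUC_iv / D_iv)
  = (578/20) / (425/5)
  = 28.9 / 85 = 0.3400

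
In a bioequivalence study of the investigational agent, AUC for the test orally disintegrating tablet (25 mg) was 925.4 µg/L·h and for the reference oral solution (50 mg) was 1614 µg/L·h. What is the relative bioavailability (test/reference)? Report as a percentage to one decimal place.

F_rel = 114.7%

F_rel = (AUC_test/D_test) / (AUC_ref/D_ref)
      = (925.4/25) / (1614/50)
      = 37.016 / 32.28 = 1.1467 = 114.67%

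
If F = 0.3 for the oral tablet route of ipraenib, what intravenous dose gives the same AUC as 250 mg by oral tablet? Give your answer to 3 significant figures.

D_iv = 75.0 mg

Systemic exposure from an extravascular dose = F × D_ev, so the equivalent IV dose is F × D_ev.
D_iv = F × D_ev = 0.3 × 250 = 75 mg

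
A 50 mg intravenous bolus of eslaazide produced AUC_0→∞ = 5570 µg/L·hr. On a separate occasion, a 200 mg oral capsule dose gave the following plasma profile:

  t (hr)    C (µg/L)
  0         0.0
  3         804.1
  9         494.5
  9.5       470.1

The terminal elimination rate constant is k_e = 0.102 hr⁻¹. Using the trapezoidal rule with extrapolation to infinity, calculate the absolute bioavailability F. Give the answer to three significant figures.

F = 0.447

Trapezoidal AUC_0→9.5 (oral capsule):
  [0→3]: (0.0+804.1)/2 × 3 = 1206.15
  [3→9]: (804.1+494.5)/2 × 6 = 3895.8
  [9→9.5]: (494.5+470.1)/2 × 0.5 = 241.15
  Sum = 5343.1 µg/L·hr
Tail: C_last/k_e = 470.1/0.102 = 4608.824
AUC_0→∞ (oral capsule) = 5343.1 + 4608.824 = 9951.924 µg/L·hr
F = (AUC_ev/D_ev)/(AUC_iv/D_iv) = (9951.924/200)/(5570/50) = 49.75962/111.4 = 0.4467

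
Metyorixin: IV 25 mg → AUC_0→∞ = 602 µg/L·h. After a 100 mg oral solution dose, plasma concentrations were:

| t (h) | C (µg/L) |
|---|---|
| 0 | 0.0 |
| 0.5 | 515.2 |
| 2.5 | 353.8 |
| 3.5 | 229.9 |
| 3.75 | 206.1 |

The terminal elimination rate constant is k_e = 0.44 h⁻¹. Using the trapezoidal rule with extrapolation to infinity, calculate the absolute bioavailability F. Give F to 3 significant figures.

Trapezoidal AUC_0→3.75 (oral solution):
  [0→0.5]: (0.0+515.2)/2 × 0.5 = 128.8
  [0.5→2.5]: (515.2+353.8)/2 × 2 = 869.0
  [2.5→3.5]: (353.8+229.9)/2 × 1 = 291.85
  [3.5→3.75]: (229.9+206.1)/2 × 0.25 = 54.5
  Sum = 1344.15 µg/L·h
Tail: C_last/k_e = 206.1/0.44 = 468.409
AUC_0→∞ (oral solution) = 1344.15 + 468.409 = 1812.559 µg/L·h
F = (AUC_ev/D_ev)/(AUC_iv/D_iv) = (1812.559/100)/(602/25) = 18.12559/24.08 = 0.7527

F = 0.753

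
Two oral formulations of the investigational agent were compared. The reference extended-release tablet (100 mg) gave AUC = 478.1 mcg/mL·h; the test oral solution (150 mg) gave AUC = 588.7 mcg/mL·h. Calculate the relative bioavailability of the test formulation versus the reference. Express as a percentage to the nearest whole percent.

F_rel = (AUC_test/D_test) / (AUC_ref/D_ref)
      = (588.7/150) / (478.1/100)
      = 3.92467 / 4.781 = 0.8209 = 82.09%

F_rel = 82%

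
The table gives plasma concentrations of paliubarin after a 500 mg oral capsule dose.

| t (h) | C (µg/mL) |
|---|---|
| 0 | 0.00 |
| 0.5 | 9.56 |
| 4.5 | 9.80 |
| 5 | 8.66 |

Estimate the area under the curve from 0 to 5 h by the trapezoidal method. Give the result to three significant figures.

AUC = 45.7 µg/mL·h

Trapezoidal AUC_0→5:
  [0→0.5]: (0.00+9.56)/2 × 0.5 = 2.39
  [0.5→4.5]: (9.56+9.80)/2 × 4 = 38.72
  [4.5→5]: (9.80+8.66)/2 × 0.5 = 4.615
  Sum = 45.725 µg/mL·h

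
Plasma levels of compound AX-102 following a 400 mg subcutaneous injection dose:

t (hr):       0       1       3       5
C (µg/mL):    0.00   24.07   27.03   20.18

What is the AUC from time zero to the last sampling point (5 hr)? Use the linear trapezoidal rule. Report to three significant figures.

AUC = 110 µg/mL·hr

Trapezoidal AUC_0→5:
  [0→1]: (0.00+24.07)/2 × 1 = 12.035
  [1→3]: (24.07+27.03)/2 × 2 = 51.1
  [3→5]: (27.03+20.18)/2 × 2 = 47.21
  Sum = 110.345 µg/mL·hr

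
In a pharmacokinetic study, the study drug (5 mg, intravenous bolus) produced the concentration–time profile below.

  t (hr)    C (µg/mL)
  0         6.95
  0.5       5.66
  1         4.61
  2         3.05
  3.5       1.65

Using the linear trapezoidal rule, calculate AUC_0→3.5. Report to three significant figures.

AUC = 13.1 µg/mL·hr

Trapezoidal AUC_0→3.5:
  [0→0.5]: (6.95+5.66)/2 × 0.5 = 3.1525
  [0.5→1]: (5.66+4.61)/2 × 0.5 = 2.5675
  [1→2]: (4.61+3.05)/2 × 1 = 3.83
  [2→3.5]: (3.05+1.65)/2 × 1.5 = 3.525
  Sum = 13.075 µg/mL·hr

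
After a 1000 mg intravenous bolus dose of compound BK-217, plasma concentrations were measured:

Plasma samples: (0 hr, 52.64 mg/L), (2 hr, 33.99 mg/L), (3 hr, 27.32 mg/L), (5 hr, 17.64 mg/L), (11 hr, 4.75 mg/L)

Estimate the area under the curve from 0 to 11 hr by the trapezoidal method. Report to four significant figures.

AUC = 229.4 mg/L·hr

Trapezoidal AUC_0→11:
  [0→2]: (52.64+33.99)/2 × 2 = 86.63
  [2→3]: (33.99+27.32)/2 × 1 = 30.655
  [3→5]: (27.32+17.64)/2 × 2 = 44.96
  [5→11]: (17.64+4.75)/2 × 6 = 67.17
  Sum = 229.415 mg/L·hr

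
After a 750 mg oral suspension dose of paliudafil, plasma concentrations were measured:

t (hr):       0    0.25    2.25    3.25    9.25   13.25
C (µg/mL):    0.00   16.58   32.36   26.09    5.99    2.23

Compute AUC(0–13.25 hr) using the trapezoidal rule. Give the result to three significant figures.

AUC = 193 µg/mL·hr

Trapezoidal AUC_0→13.25:
  [0→0.25]: (0.00+16.58)/2 × 0.25 = 2.0725
  [0.25→2.25]: (16.58+32.36)/2 × 2 = 48.94
  [2.25→3.25]: (32.36+26.09)/2 × 1 = 29.225
  [3.25→9.25]: (26.09+5.99)/2 × 6 = 96.24
  [9.25→13.25]: (5.99+2.23)/2 × 4 = 16.44
  Sum = 192.9175 µg/mL·hr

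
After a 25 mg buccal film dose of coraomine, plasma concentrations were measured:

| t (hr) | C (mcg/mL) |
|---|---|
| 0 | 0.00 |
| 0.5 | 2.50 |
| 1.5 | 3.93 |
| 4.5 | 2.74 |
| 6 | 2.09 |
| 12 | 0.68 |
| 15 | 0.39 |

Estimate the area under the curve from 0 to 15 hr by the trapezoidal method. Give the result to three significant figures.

Trapezoidal AUC_0→15:
  [0→0.5]: (0.00+2.50)/2 × 0.5 = 0.625
  [0.5→1.5]: (2.50+3.93)/2 × 1 = 3.215
  [1.5→4.5]: (3.93+2.74)/2 × 3 = 10.005
  [4.5→6]: (2.74+2.09)/2 × 1.5 = 3.6225
  [6→12]: (2.09+0.68)/2 × 6 = 8.31
  [12→15]: (0.68+0.39)/2 × 3 = 1.605
  Sum = 27.3825 mcg/mL·hr

AUC = 27.4 mcg/mL·hr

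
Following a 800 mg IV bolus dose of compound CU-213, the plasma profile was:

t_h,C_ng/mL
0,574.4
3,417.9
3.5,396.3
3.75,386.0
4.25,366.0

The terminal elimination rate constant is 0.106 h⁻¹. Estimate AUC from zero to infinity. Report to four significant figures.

Trapezoidal AUC_0→4.25:
  [0→3]: (574.4+417.9)/2 × 3 = 1488.45
  [3→3.5]: (417.9+396.3)/2 × 0.5 = 203.55
  [3.5→3.75]: (396.3+386.0)/2 × 0.25 = 97.7875
  [3.75→4.25]: (386.0+366.0)/2 × 0.5 = 188.0
  Sum = 1977.7875 ng/mL·h
Extrapolated tail: C_last / k_e = 366.0 / 0.106 = 3452.830
AUC_0→∞ = 1977.7875 + 3452.830 = 5430.6175 ng/mL·h

AUC = 5431 ng/mL·h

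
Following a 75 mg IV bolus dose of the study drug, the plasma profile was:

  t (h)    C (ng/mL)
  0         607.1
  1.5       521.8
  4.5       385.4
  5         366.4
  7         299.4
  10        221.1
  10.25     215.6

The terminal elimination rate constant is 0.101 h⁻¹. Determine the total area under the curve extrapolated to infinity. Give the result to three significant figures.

Trapezoidal AUC_0→10.25:
  [0→1.5]: (607.1+521.8)/2 × 1.5 = 846.675
  [1.5→4.5]: (521.8+385.4)/2 × 3 = 1360.8
  [4.5→5]: (385.4+366.4)/2 × 0.5 = 187.95
  [5→7]: (366.4+299.4)/2 × 2 = 665.8
  [7→10]: (299.4+221.1)/2 × 3 = 780.75
  [10→10.25]: (221.1+215.6)/2 × 0.25 = 54.5875
  Sum = 3896.5625 ng/mL·h
Extrapolated tail: C_last / k_e = 215.6 / 0.101 = 2134.653
AUC_0→∞ = 3896.5625 + 2134.653 = 6031.2155 ng/mL·h

AUC = 6030 ng/mL·h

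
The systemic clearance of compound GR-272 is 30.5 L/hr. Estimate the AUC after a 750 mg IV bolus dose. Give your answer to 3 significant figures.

AUC_0→∞ = Dose_iv / CL
        = 750 / 30.5 = 24.5902 mg/L·hr

AUC = 24.6 mg/L·hr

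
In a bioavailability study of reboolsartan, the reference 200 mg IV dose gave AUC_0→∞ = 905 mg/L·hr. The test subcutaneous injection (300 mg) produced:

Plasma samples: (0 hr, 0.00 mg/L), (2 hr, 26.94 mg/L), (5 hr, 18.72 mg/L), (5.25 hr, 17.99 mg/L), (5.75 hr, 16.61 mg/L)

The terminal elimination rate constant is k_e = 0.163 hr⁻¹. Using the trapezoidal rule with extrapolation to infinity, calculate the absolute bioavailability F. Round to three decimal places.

F = 0.155

Trapezoidal AUC_0→5.75 (subcutaneous injection):
  [0→2]: (0.00+26.94)/2 × 2 = 26.94
  [2→5]: (26.94+18.72)/2 × 3 = 68.49
  [5→5.25]: (18.72+17.99)/2 × 0.25 = 4.58875
  [5.25→5.75]: (17.99+16.61)/2 × 0.5 = 8.65
  Sum = 108.66875 mg/L·hr
Tail: C_last/k_e = 16.61/0.163 = 101.902
AUC_0→∞ (subcutaneous injection) = 108.66875 + 101.902 = 210.57075 mg/L·hr
F = (AUC_ev/D_ev)/(AUC_iv/D_iv) = (210.57075/300)/(905/200) = 0.7019025/4.525 = 0.1551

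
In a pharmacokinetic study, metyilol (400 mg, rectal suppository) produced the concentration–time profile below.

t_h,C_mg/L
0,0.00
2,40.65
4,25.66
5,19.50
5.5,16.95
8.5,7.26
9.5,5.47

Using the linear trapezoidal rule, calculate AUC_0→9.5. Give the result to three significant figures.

AUC = 181 mg/L·h

Trapezoidal AUC_0→9.5:
  [0→2]: (0.00+40.65)/2 × 2 = 40.65
  [2→4]: (40.65+25.66)/2 × 2 = 66.31
  [4→5]: (25.66+19.50)/2 × 1 = 22.58
  [5→5.5]: (19.50+16.95)/2 × 0.5 = 9.1125
  [5.5→8.5]: (16.95+7.26)/2 × 3 = 36.315
  [8.5→9.5]: (7.26+5.47)/2 × 1 = 6.365
  Sum = 181.3325 mg/L·h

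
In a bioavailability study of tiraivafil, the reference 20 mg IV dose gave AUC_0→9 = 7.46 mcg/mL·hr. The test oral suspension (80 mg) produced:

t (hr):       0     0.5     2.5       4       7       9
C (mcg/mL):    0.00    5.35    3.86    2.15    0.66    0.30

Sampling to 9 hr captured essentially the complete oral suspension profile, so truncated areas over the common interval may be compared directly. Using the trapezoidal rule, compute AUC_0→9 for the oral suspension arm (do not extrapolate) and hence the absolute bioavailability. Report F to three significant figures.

F = 0.678

Trapezoidal AUC_0→9 (oral suspension):
  [0→0.5]: (0.00+5.35)/2 × 0.5 = 1.3375
  [0.5→2.5]: (5.35+3.86)/2 × 2 = 9.21
  [2.5→4]: (3.86+2.15)/2 × 1.5 = 4.5075
  [4→7]: (2.15+0.66)/2 × 3 = 4.215
  [7→9]: (0.66+0.30)/2 × 2 = 0.96
  Sum = 20.23 mcg/mL·hr
F = (AUC_ev/D_ev)/(AUC_iv/D_iv) = (20.23/80)/(7.46/20) = 0.252875/0.373 = 0.6779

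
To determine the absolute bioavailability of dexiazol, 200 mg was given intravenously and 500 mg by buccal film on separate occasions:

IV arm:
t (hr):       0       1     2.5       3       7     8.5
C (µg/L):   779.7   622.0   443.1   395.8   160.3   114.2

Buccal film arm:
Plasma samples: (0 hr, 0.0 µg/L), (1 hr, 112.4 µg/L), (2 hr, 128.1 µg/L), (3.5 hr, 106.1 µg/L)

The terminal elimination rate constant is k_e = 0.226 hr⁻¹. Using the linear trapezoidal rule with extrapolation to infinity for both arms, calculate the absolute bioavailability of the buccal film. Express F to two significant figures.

Trapezoidal AUC_0→8.5 (IV):
  [0→1]: (779.7+622.0)/2 × 1 = 700.85
  [1→2.5]: (622.0+443.1)/2 × 1.5 = 798.825
  [2.5→3]: (443.1+395.8)/2 × 0.5 = 209.725
  [3→7]: (395.8+160.3)/2 × 4 = 1112.2
  [7→8.5]: (160.3+114.2)/2 × 1.5 = 205.875
  Sum = 3027.475 µg/L·hr
IV tail: 114.2/0.226 = 505.310; AUC_iv,0→∞ = 3027.475 + 505.310 = 3532.785 µg/L·hr
Trapezoidal AUC_0→3.5 (buccal film):
  [0→1]: (0.0+112.4)/2 × 1 = 56.2
  [1→2]: (112.4+128.1)/2 × 1 = 120.25
  [2→3.5]: (128.1+106.1)/2 × 1.5 = 175.65
  Sum = 352.1 µg/L·hr
buccal film tail: 106.1/0.226 = 469.469; AUC_ev,0→∞ = 352.1 + 469.469 = 821.569 µg/L·hr
F = (AUC_ev/D_ev)/(AUC_iv/D_iv) = (821.569/500)/(3532.785/200) = 1.643138/17.663925 = 0.0930

F = 0.093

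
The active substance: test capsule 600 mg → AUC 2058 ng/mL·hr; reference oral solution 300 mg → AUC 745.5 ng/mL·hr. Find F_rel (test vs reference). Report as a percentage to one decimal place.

F_rel = (AUC_test/D_test) / (AUC_ref/D_ref)
      = (2058/600) / (745.5/300)
      = 3.43 / 2.485 = 1.3803 = 138.03%

F_rel = 138.0%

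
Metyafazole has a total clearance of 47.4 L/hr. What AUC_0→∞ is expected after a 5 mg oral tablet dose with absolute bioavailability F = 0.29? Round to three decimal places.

AUC = 0.031 mg/L·hr

AUC_0→∞ = F × Dose / CL
        = 0.29 × 5 / 47.4 = 0.0305907 mg/L·hr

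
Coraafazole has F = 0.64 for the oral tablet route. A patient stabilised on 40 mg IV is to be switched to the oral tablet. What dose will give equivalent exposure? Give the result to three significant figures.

For equal systemic exposure: F × D_ev = D_iv
D_ev = D_iv / F = 40 / 0.64 = 62.5 mg

D_oral = 62.5 mg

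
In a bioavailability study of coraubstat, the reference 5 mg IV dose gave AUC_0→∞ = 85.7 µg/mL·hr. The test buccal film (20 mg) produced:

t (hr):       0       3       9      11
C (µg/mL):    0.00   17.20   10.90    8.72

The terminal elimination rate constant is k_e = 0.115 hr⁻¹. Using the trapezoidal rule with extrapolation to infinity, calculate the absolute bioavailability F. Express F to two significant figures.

Trapezoidal AUC_0→11 (buccal film):
  [0→3]: (0.00+17.20)/2 × 3 = 25.8
  [3→9]: (17.20+10.90)/2 × 6 = 84.3
  [9→11]: (10.90+8.72)/2 × 2 = 19.62
  Sum = 129.72 µg/mL·hr
Tail: C_last/k_e = 8.72/0.115 = 75.826
AUC_0→∞ (buccal film) = 129.72 + 75.826 = 205.546 µg/mL·hr
F = (AUC_ev/D_ev)/(AUC_iv/D_iv) = (205.546/20)/(85.7/5) = 10.2773/17.14 = 0.5996

F = 0.60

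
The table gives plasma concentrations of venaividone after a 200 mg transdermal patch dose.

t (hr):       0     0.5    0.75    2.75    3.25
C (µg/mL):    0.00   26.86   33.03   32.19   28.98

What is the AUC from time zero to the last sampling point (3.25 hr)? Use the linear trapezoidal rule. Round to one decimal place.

AUC = 94.7 µg/mL·hr

Trapezoidal AUC_0→3.25:
  [0→0.5]: (0.00+26.86)/2 × 0.5 = 6.715
  [0.5→0.75]: (26.86+33.03)/2 × 0.25 = 7.48625
  [0.75→2.75]: (33.03+32.19)/2 × 2 = 65.22
  [2.75→3.25]: (32.19+28.98)/2 × 0.5 = 15.2925
  Sum = 94.71375 µg/mL·hr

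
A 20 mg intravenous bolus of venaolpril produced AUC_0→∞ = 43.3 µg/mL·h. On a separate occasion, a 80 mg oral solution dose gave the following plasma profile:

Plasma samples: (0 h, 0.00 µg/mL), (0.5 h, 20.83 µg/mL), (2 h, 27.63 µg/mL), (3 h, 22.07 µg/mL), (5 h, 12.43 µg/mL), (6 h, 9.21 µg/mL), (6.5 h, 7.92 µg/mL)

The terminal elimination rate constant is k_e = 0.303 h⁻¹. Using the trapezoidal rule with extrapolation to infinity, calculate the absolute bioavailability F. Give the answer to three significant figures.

F = 0.821

Trapezoidal AUC_0→6.5 (oral solution):
  [0→0.5]: (0.00+20.83)/2 × 0.5 = 5.2075
  [0.5→2]: (20.83+27.63)/2 × 1.5 = 36.345
  [2→3]: (27.63+22.07)/2 × 1 = 24.85
  [3→5]: (22.07+12.43)/2 × 2 = 34.5
  [5→6]: (12.43+9.21)/2 × 1 = 10.82
  [6→6.5]: (9.21+7.92)/2 × 0.5 = 4.2825
  Sum = 116.005 µg/mL·h
Tail: C_last/k_e = 7.92/0.303 = 26.139
AUC_0→∞ (oral solution) = 116.005 + 26.139 = 142.144 µg/mL·h
F = (AUC_ev/D_ev)/(AUC_iv/D_iv) = (142.144/80)/(43.3/20) = 1.7768/2.165 = 0.8207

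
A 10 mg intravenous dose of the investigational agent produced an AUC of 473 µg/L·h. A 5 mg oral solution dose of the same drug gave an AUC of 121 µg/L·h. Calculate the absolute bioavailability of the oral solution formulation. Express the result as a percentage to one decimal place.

F = (AUC_ev / D_ev) / (AUC_iv / D_iv)
  = (121/5) / (473/10)
  = 24.2 / 47.3 = 0.5116
  = 51.16%

F = 51.2%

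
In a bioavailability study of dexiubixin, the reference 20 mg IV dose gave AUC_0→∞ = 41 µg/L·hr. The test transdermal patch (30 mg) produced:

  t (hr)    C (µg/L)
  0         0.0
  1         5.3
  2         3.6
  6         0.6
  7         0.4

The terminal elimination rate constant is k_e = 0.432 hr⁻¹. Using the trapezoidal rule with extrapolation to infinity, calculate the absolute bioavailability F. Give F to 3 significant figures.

Trapezoidal AUC_0→7 (transdermal patch):
  [0→1]: (0.0+5.3)/2 × 1 = 2.65
  [1→2]: (5.3+3.6)/2 × 1 = 4.45
  [2→6]: (3.6+0.6)/2 × 4 = 8.4
  [6→7]: (0.6+0.4)/2 × 1 = 0.5
  Sum = 16.0 µg/L·hr
Tail: C_last/k_e = 0.4/0.432 = 0.926
AUC_0→∞ (transdermal patch) = 16.0 + 0.926 = 16.926 µg/L·hr
F = (AUC_ev/D_ev)/(AUC_iv/D_iv) = (16.926/30)/(41/20) = 0.5642/2.05 = 0.2752

F = 0.275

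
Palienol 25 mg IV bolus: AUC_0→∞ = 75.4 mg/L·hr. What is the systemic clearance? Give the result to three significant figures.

CL = 0.332 L/hr

CL = Dose_iv / AUC_0→∞
   = 25 / 75.4 = 0.331565 L/hr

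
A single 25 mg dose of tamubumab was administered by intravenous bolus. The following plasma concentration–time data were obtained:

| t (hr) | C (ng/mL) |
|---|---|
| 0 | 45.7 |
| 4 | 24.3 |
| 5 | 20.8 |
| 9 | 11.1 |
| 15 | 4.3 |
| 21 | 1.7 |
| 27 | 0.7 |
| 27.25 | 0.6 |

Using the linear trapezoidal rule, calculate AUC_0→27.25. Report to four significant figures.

Trapezoidal AUC_0→27.25:
  [0→4]: (45.7+24.3)/2 × 4 = 140.0
  [4→5]: (24.3+20.8)/2 × 1 = 22.55
  [5→9]: (20.8+11.1)/2 × 4 = 63.8
  [9→15]: (11.1+4.3)/2 × 6 = 46.2
  [15→21]: (4.3+1.7)/2 × 6 = 18.0
  [21→27]: (1.7+0.7)/2 × 6 = 7.2
  [27→27.25]: (0.7+0.6)/2 × 0.25 = 0.1625
  Sum = 297.9125 ng/mL·hr

AUC = 297.9 ng/mL·hr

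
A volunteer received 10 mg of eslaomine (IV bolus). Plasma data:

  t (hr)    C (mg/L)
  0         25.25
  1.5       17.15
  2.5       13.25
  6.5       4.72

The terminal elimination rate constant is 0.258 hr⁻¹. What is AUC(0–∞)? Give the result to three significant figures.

Trapezoidal AUC_0→6.5:
  [0→1.5]: (25.25+17.15)/2 × 1.5 = 31.8
  [1.5→2.5]: (17.15+13.25)/2 × 1 = 15.2
  [2.5→6.5]: (13.25+4.72)/2 × 4 = 35.94
  Sum = 82.94 mg/L·hr
Extrapolated tail: C_last / k_e = 4.72 / 0.258 = 18.295
AUC_0→∞ = 82.94 + 18.295 = 101.235 mg/L·hr

AUC = 101 mg/L·hr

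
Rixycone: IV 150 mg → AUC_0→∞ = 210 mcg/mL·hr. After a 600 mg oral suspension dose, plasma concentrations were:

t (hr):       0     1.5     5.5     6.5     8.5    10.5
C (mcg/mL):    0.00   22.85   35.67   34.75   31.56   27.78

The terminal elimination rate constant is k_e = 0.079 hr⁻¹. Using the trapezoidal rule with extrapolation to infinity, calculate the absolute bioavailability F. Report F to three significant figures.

F = 0.770

Trapezoidal AUC_0→10.5 (oral suspension):
  [0→1.5]: (0.00+22.85)/2 × 1.5 = 17.1375
  [1.5→5.5]: (22.85+35.67)/2 × 4 = 117.04
  [5.5→6.5]: (35.67+34.75)/2 × 1 = 35.21
  [6.5→8.5]: (34.75+31.56)/2 × 2 = 66.31
  [8.5→10.5]: (31.56+27.78)/2 × 2 = 59.34
  Sum = 295.0375 mcg/mL·hr
Tail: C_last/k_e = 27.78/0.079 = 351.646
AUC_0→∞ (oral suspension) = 295.0375 + 351.646 = 646.6835 mcg/mL·hr
F = (AUC_ev/D_ev)/(AUC_iv/D_iv) = (646.6835/600)/(210/150) = 1.07781/1.4 = 0.7699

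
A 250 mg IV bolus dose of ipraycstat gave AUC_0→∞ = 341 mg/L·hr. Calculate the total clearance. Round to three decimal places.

CL = Dose_iv / AUC_0→∞
   = 250 / 341 = 0.733138 L/hr

CL = 0.733 L/hr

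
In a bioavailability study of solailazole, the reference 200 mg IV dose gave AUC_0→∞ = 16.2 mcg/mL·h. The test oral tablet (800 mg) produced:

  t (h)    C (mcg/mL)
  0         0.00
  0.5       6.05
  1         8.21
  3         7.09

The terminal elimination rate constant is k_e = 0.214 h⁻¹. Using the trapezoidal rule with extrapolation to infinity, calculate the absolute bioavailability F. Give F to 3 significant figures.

F = 0.826

Trapezoidal AUC_0→3 (oral tablet):
  [0→0.5]: (0.00+6.05)/2 × 0.5 = 1.5125
  [0.5→1]: (6.05+8.21)/2 × 0.5 = 3.565
  [1→3]: (8.21+7.09)/2 × 2 = 15.3
  Sum = 20.3775 mcg/mL·h
Tail: C_last/k_e = 7.09/0.214 = 33.131
AUC_0→∞ (oral tablet) = 20.3775 + 33.131 = 53.5085 mcg/mL·h
F = (AUC_ev/D_ev)/(AUC_iv/D_iv) = (53.5085/800)/(16.2/200) = 0.066885625/0.081 = 0.8257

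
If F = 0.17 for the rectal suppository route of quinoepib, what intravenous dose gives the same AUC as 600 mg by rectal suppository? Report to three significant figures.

D_iv = 102 mg

Systemic exposure from an extravascular dose = F × D_ev, so the equivalent IV dose is F × D_ev.
D_iv = F × D_ev = 0.17 × 600 = 102 mg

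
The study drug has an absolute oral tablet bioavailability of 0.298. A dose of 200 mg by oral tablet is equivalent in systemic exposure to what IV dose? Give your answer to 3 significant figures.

D_iv = 59.6 mg

Systemic exposure from an extravascular dose = F × D_ev, so the equivalent IV dose is F × D_ev.
D_iv = F × D_ev = 0.298 × 200 = 59.6 mg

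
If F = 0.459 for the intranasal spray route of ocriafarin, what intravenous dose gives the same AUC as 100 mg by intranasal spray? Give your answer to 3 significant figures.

Systemic exposure from an extravascular dose = F × D_ev, so the equivalent IV dose is F × D_ev.
D_iv = F × D_ev = 0.459 × 100 = 45.9 mg

D_iv = 45.9 mg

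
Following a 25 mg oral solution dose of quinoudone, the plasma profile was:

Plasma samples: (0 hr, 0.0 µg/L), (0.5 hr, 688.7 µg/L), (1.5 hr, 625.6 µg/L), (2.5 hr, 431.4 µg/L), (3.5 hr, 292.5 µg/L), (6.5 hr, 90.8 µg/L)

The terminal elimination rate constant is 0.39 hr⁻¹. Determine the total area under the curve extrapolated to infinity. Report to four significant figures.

AUC = 2528 µg/L·hr

Trapezoidal AUC_0→6.5:
  [0→0.5]: (0.0+688.7)/2 × 0.5 = 172.175
  [0.5→1.5]: (688.7+625.6)/2 × 1 = 657.15
  [1.5→2.5]: (625.6+431.4)/2 × 1 = 528.5
  [2.5→3.5]: (431.4+292.5)/2 × 1 = 361.95
  [3.5→6.5]: (292.5+90.8)/2 × 3 = 574.95
  Sum = 2294.725 µg/L·hr
Extrapolated tail: C_last / k_e = 90.8 / 0.39 = 232.821
AUC_0→∞ = 2294.725 + 232.821 = 2527.546 µg/L·hr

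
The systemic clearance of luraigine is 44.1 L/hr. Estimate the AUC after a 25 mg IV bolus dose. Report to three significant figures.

AUC = 0.567 mg/L·hr

AUC_0→∞ = Dose_iv / CL
        = 25 / 44.1 = 0.566893 mg/L·hr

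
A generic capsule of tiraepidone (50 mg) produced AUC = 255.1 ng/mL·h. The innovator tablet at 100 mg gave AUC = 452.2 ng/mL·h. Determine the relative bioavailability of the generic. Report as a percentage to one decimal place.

F_rel = 112.8%

F_rel = (AUC_test/D_test) / (AUC_ref/D_ref)
      = (255.1/50) / (452.2/100)
      = 5.102 / 4.522 = 1.1283 = 112.83%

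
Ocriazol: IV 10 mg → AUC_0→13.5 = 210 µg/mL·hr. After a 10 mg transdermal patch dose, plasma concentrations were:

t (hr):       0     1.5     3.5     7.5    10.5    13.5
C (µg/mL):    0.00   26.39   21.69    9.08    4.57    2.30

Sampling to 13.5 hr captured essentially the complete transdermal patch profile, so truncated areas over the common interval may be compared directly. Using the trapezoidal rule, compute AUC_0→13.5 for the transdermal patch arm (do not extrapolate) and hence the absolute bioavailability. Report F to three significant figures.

Trapezoidal AUC_0→13.5 (transdermal patch):
  [0→1.5]: (0.00+26.39)/2 × 1.5 = 19.7925
  [1.5→3.5]: (26.39+21.69)/2 × 2 = 48.08
  [3.5→7.5]: (21.69+9.08)/2 × 4 = 61.54
  [7.5→10.5]: (9.08+4.57)/2 × 3 = 20.475
  [10.5→13.5]: (4.57+2.30)/2 × 3 = 10.305
  Sum = 160.1925 µg/mL·hr
F = (AUC_ev/D_ev)/(AUC_iv/D_iv) = (160.1925/10)/(210/10) = 16.01925/21 = 0.7628

F = 0.763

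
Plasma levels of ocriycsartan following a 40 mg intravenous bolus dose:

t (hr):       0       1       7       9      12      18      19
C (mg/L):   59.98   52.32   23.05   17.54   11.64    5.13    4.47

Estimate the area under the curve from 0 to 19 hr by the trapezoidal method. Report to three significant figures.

AUC = 422 mg/L·hr

Trapezoidal AUC_0→19:
  [0→1]: (59.98+52.32)/2 × 1 = 56.15
  [1→7]: (52.32+23.05)/2 × 6 = 226.11
  [7→9]: (23.05+17.54)/2 × 2 = 40.59
  [9→12]: (17.54+11.64)/2 × 3 = 43.77
  [12→18]: (11.64+5.13)/2 × 6 = 50.31
  [18→19]: (5.13+4.47)/2 × 1 = 4.8
  Sum = 421.73 mg/L·hr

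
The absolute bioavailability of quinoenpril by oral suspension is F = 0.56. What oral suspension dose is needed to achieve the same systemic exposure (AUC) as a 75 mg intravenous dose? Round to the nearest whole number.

For equal systemic exposure: F × D_ev = D_iv
D_ev = D_iv / F = 75 / 0.56 = 133.929 mg

D_oral = 134 mg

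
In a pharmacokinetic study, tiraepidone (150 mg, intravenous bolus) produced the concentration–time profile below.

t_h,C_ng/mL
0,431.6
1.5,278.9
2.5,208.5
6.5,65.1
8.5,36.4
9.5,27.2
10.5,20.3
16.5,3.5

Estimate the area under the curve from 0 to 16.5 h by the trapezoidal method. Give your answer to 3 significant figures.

AUC = 1550 ng/mL·h

Trapezoidal AUC_0→16.5:
  [0→1.5]: (431.6+278.9)/2 × 1.5 = 532.875
  [1.5→2.5]: (278.9+208.5)/2 × 1 = 243.7
  [2.5→6.5]: (208.5+65.1)/2 × 4 = 547.2
  [6.5→8.5]: (65.1+36.4)/2 × 2 = 101.5
  [8.5→9.5]: (36.4+27.2)/2 × 1 = 31.8
  [9.5→10.5]: (27.2+20.3)/2 × 1 = 23.75
  [10.5→16.5]: (20.3+3.5)/2 × 6 = 71.4
  Sum = 1552.225 ng/mL·h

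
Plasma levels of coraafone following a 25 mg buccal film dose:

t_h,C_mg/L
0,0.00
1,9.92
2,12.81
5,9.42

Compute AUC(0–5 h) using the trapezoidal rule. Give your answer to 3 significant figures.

AUC = 49.7 mg/L·h

Trapezoidal AUC_0→5:
  [0→1]: (0.00+9.92)/2 × 1 = 4.96
  [1→2]: (9.92+12.81)/2 × 1 = 11.365
  [2→5]: (12.81+9.42)/2 × 3 = 33.345
  Sum = 49.67 mg/L·h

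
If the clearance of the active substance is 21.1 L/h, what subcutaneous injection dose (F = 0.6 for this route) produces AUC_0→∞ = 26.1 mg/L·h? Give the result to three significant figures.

Dose = CL × AUC_0→∞ / F
     = 21.1 × 26.1 / 0.6 = 917.85 mg

Dose = 918 mg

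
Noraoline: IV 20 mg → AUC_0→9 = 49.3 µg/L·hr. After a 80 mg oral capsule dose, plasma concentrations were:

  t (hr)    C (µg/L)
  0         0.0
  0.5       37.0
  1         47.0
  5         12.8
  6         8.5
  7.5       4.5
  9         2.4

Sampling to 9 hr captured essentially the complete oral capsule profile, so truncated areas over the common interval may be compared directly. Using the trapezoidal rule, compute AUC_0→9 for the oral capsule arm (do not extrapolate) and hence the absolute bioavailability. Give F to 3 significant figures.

Trapezoidal AUC_0→9 (oral capsule):
  [0→0.5]: (0.0+37.0)/2 × 0.5 = 9.25
  [0.5→1]: (37.0+47.0)/2 × 0.5 = 21.0
  [1→5]: (47.0+12.8)/2 × 4 = 119.6
  [5→6]: (12.8+8.5)/2 × 1 = 10.65
  [6→7.5]: (8.5+4.5)/2 × 1.5 = 9.75
  [7.5→9]: (4.5+2.4)/2 × 1.5 = 5.175
  Sum = 175.425 µg/L·hr
F = (AUC_ev/D_ev)/(AUC_iv/D_iv) = (175.425/80)/(49.3/20) = 2.1928125/2.465 = 0.8896

F = 0.890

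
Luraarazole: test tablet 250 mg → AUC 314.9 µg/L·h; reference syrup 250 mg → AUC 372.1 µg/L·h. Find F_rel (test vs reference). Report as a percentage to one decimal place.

F_rel = 84.6%

F_rel = (AUC_test/D_test) / (AUC_ref/D_ref)
      = (314.9/250) / (372.1/250)
      = 1.2596 / 1.4884 = 0.8463 = 84.63%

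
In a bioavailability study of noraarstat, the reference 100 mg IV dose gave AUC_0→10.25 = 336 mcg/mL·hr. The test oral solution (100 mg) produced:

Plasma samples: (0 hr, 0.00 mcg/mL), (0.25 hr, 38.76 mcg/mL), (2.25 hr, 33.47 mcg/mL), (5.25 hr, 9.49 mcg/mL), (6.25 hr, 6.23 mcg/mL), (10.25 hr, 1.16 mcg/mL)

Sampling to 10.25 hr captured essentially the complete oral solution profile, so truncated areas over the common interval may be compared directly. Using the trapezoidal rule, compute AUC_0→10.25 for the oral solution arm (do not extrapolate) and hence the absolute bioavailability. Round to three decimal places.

Trapezoidal AUC_0→10.25 (oral solution):
  [0→0.25]: (0.00+38.76)/2 × 0.25 = 4.845
  [0.25→2.25]: (38.76+33.47)/2 × 2 = 72.23
  [2.25→5.25]: (33.47+9.49)/2 × 3 = 64.44
  [5.25→6.25]: (9.49+6.23)/2 × 1 = 7.86
  [6.25→10.25]: (6.23+1.16)/2 × 4 = 14.78
  Sum = 164.155 mcg/mL·hr
F = (AUC_ev/D_ev)/(AUC_iv/D_iv) = (164.155/100)/(336/100) = 1.64155/3.36 = 0.4886

F = 0.489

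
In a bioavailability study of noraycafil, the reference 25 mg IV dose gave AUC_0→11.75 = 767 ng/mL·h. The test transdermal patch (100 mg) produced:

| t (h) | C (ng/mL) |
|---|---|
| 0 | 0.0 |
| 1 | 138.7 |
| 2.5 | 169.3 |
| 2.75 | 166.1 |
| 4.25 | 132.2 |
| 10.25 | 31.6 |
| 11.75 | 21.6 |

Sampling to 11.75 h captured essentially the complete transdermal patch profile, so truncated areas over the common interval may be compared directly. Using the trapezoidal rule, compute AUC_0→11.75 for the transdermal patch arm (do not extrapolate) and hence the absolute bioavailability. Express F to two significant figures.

F = 0.36

Trapezoidal AUC_0→11.75 (transdermal patch):
  [0→1]: (0.0+138.7)/2 × 1 = 69.35
  [1→2.5]: (138.7+169.3)/2 × 1.5 = 231.0
  [2.5→2.75]: (169.3+166.1)/2 × 0.25 = 41.925
  [2.75→4.25]: (166.1+132.2)/2 × 1.5 = 223.725
  [4.25→10.25]: (132.2+31.6)/2 × 6 = 491.4
  [10.25→11.75]: (31.6+21.6)/2 × 1.5 = 39.9
  Sum = 1097.3 ng/mL·h
F = (AUC_ev/D_ev)/(AUC_iv/D_iv) = (1097.3/100)/(767/25) = 10.973/30.68 = 0.3577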